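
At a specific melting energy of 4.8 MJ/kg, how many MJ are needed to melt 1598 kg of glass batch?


Total energy = mass * specific energy
  E = 1598 * 4.8 = 7670.4 MJ

7670.4 MJ


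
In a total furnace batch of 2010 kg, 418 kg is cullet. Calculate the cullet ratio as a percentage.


Cullet ratio = (cullet mass / total batch mass) * 100
  Ratio = 418 / 2010 * 100 = 20.8%

20.8%


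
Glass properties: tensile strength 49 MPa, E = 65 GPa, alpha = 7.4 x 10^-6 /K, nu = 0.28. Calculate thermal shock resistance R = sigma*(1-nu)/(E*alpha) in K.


Thermal shock resistance: R = sigma * (1 - nu) / (E * alpha)
  Numerator = 49 * (1 - 0.28) = 35.28
  Denominator = 65 * 1000 * (7.4 x 10^-6) = 0.481
  R = 35.28 / 0.481 = 73.3 K

73.3 K


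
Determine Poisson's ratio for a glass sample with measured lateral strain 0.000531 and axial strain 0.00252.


Poisson's ratio: nu = lateral strain / axial strain
  nu = 0.000531 / 0.00252 = 0.2107

0.2107


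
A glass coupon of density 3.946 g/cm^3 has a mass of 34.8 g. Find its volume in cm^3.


Rearrange rho = m / V:
  V = m / rho
  V = 34.8 / 3.946 = 8.819 cm^3

8.819 cm^3


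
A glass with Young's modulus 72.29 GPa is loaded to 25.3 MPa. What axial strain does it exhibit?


Rearrange E = sigma / epsilon:
  epsilon = sigma / E
  E (MPa) = 72.29 * 1000 = 72290
  epsilon = 25.3 / 72290 = 0.00035

0.00035


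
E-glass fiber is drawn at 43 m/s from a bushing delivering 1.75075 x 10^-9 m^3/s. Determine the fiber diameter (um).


Cross-sectional area from continuity:
  A = Q / v = 1.75075 x 10^-9 / 43 = 4.071512 x 10^-11 m^2
Diameter from circular cross-section:
  d = sqrt(4A / pi) * 10^6 (m -> um)
  d = sqrt(4 * 4.071512 x 10^-11 / pi) * 10^6 = 7.2 um

7.2 um


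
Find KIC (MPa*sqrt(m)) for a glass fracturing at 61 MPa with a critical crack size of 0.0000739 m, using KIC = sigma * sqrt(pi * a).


Fracture toughness: KIC = sigma * sqrt(pi * a)
  pi * a = pi * 0.0000739 = 0.000232164
  sqrt(pi * a) = 0.015237
  KIC = 61 * 0.015237 = 0.929 MPa*sqrt(m)

0.929 MPa*sqrt(m)


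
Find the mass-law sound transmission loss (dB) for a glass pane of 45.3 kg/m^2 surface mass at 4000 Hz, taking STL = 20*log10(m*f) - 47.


Mass law: STL = 20 * log10(m * f) - 47
  m * f = 45.3 * 4000 = 181200
  log10(181200) = 5.25816
  STL = 20 * 5.25816 - 47 = 105.1632 - 47 = 58.2 dB

58.2 dB


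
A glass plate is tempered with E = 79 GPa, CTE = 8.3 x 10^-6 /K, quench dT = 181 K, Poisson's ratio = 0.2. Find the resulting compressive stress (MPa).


Tempering stress: sigma = E * alpha * dT / (1 - nu)
  E (MPa) = 79 * 1000 = 79000
  Numerator = 79000 * (8.3 x 10^-6) * 181 = 118.6817
  Denominator = 1 - 0.2 = 0.8
  sigma = 118.6817 / 0.8 = 148.4 MPa

148.4 MPa


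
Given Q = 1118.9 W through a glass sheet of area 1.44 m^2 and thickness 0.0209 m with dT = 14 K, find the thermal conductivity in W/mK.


Fourier's law rearranged: k = Q * t / (A * dT)
  Numerator = 1118.9 * 0.0209 = 23.38501
  Denominator = 1.44 * 14 = 20.16
  k = 23.38501 / 20.16 = 1.16 W/mK

1.16 W/mK


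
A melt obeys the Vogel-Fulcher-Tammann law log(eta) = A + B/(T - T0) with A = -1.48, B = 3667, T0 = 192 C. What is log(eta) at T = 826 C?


VFT equation: log(eta) = A + B / (T - T0)
  T - T0 = 826 - 192 = 634
  B / (T - T0) = 3667 / 634 = 5.784
  log(eta) = -1.48 + 5.784 = 4.304

4.304


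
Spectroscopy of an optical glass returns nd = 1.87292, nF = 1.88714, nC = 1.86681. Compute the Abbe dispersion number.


Abbe number formula: Vd = (nd - 1) / (nF - nC)
  nd - 1 = 1.87292 - 1 = 0.87292
  nF - nC = 1.88714 - 1.86681 = 0.02033
  Vd = 0.87292 / 0.02033 = 42.94

42.94


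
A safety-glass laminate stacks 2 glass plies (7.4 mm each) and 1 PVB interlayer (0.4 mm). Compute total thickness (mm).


Total thickness = glass contribution + PVB contribution
  Glass: 2 * 7.4 = 14.8 mm
  PVB: 1 * 0.4 = 0.4 mm
  Total = 14.8 + 0.4 = 15.2 mm

15.2 mm


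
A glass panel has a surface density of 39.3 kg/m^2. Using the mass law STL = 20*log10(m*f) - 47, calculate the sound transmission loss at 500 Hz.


Mass law: STL = 20 * log10(m * f) - 47
  m * f = 39.3 * 500 = 19650
  log10(19650) = 4.29336
  STL = 20 * 4.29336 - 47 = 85.8672 - 47 = 38.9 dB

38.9 dB


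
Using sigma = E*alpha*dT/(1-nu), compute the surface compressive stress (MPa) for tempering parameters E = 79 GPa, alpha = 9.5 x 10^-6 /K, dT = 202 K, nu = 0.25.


Tempering stress: sigma = E * alpha * dT / (1 - nu)
  E (MPa) = 79 * 1000 = 79000
  Numerator = 79000 * (9.5 x 10^-6) * 202 = 151.601
  Denominator = 1 - 0.25 = 0.75
  sigma = 151.601 / 0.75 = 202.1 MPa

202.1 MPa


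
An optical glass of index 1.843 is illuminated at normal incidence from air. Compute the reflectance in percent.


Fresnel reflectance at normal incidence:
  R = ((n - 1)/(n + 1))^2
  (n - 1)/(n + 1) = (1.843 - 1)/(1.843 + 1) = 0.296518
  R = 0.296518^2 = 0.0879229
  R(%) = 0.0879229 * 100 = 8.792%

8.792%


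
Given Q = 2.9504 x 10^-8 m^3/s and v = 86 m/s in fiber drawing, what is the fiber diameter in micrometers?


Cross-sectional area from continuity:
  A = Q / v = 2.9504 x 10^-8 / 86 = 3.430698 x 10^-10 m^2
Diameter from circular cross-section:
  d = sqrt(4A / pi) * 10^6 (m -> um)
  d = sqrt(4 * 3.430698 x 10^-10 / pi) * 10^6 = 20.9 um

20.9 um


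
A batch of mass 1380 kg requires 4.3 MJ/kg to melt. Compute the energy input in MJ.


Total energy = mass * specific energy
  E = 1380 * 4.3 = 5934 MJ

5934 MJ


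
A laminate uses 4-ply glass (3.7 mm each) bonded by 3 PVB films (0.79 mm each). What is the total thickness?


Total thickness = glass contribution + PVB contribution
  Glass: 4 * 3.7 = 14.8 mm
  PVB: 3 * 0.79 = 2.37 mm
  Total = 14.8 + 2.37 = 17.17 mm

17.17 mm


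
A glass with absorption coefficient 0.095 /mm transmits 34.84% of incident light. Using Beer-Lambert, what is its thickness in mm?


Rearrange T = exp(-alpha * thickness):
  thickness = -ln(T) / alpha
  T = 34.84/100 = 0.3484
  ln(T) = -1.0544
  -ln(T) = 1.0544
  thickness = 1.0544 / 0.095 = 11.1 mm

11.1 mm


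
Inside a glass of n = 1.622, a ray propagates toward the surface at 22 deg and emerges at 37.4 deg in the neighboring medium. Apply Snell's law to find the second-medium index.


Apply Snell's law: n1 * sin(theta1) = n2 * sin(theta2)
  n2 = n1 * sin(theta1) / sin(theta2)
  sin(22) = 0.374607
  sin(37.4) = 0.607376
  n2 = 1.622 * 0.374607 / 0.607376 = 1.0004

1.0004


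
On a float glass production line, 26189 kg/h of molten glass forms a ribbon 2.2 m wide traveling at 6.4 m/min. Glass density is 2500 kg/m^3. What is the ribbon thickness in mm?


Ribbon cross-section from mass balance:
  Volume rate = throughput / density = 26189 / 2500 = 10.4756 m^3/h
  thickness = volume rate / (speed * 60 * width), i.e.
  thickness = throughput / (60 * speed * width * density) * 1000
  thickness = 26189 / (60 * 6.4 * 2.2 * 2500) * 1000 = 12.4 mm

12.4 mm


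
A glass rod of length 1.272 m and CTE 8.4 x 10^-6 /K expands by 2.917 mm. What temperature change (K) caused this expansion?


Rearrange dL = alpha * L0 * dT for dT:
  dT = dL / (alpha * L0)
  dL (m) = 2.917 / 1000 = 0.002917
  dT = 0.002917 / ((8.4 x 10^-6) * 1.272) = 273.0 K

273.0 K


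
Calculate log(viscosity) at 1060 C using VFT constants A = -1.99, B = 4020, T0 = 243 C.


VFT equation: log(eta) = A + B / (T - T0)
  T - T0 = 1060 - 243 = 817
  B / (T - T0) = 4020 / 817 = 4.92
  log(eta) = -1.99 + 4.92 = 2.93

2.93


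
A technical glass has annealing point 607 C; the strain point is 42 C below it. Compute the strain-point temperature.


Strain point = annealing point - difference:
  T_strain = 607 - 42 = 565 C

565 C


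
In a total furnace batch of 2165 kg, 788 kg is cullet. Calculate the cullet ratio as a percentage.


Cullet ratio = (cullet mass / total batch mass) * 100
  Ratio = 788 / 2165 * 100 = 36.4%

36.4%


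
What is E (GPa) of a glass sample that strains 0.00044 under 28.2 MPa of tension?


Young's modulus: E = stress / strain
  E = 28.2 MPa / 0.00044 = 64090.91 MPa
Convert to GPa: 64090.91 / 1000 = 64.09 GPa

64.09 GPa


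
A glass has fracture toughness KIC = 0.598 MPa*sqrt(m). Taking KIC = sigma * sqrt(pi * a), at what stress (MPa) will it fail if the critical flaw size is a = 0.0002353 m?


Rearrange KIC = sigma * sqrt(pi * a):
  sigma = KIC / sqrt(pi * a)
  sqrt(pi * 0.0002353) = 0.027189
  sigma = 0.598 / 0.027189 = 21.99 MPa

21.99 MPa


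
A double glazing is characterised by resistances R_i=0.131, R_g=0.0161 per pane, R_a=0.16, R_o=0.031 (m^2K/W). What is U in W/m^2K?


Total thermal resistance (series):
  R_total = R_in + R_glass + R_air + R_glass + R_out
  R_total = 0.131 + 0.0161 + 0.16 + 0.0161 + 0.031 = 0.3542 m^2K/W
U-value = 1 / R_total = 1 / 0.3542 = 2.823 W/m^2K

2.823 W/m^2K


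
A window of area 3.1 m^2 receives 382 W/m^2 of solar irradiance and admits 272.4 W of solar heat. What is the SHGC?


Rearrange Q = Area * SHGC * Irradiance:
  SHGC = Q / (Area * Irradiance)
  SHGC = 272.4 / (3.1 * 382) = 0.23

0.23


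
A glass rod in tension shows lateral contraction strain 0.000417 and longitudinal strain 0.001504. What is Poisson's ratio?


Poisson's ratio: nu = lateral strain / axial strain
  nu = 0.000417 / 0.001504 = 0.2773

0.2773


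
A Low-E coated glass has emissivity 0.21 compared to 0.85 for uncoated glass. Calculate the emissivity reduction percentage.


Percentage reduction = (1 - coated/uncoated) * 100
  Ratio = 0.21 / 0.85 = 0.2471
  Reduction = (1 - 0.2471) * 100 = 75.3%

75.3%


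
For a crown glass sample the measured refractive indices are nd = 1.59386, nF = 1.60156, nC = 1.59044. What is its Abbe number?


Abbe number formula: Vd = (nd - 1) / (nF - nC)
  nd - 1 = 1.59386 - 1 = 0.59386
  nF - nC = 1.60156 - 1.59044 = 0.01112
  Vd = 0.59386 / 0.01112 = 53.4

53.4


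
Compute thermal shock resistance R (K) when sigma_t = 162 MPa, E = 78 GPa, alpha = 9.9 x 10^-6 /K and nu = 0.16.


Thermal shock resistance: R = sigma * (1 - nu) / (E * alpha)
  Numerator = 162 * (1 - 0.16) = 136.08
  Denominator = 78 * 1000 * (9.9 x 10^-6) = 0.7722
  R = 136.08 / 0.7722 = 176.2 K

176.2 K


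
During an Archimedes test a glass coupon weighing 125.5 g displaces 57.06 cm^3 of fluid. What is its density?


Use the definition of density:
  rho = mass / volume
  rho = 125.5 / 57.06 = 2.199 g/cm^3

2.199 g/cm^3


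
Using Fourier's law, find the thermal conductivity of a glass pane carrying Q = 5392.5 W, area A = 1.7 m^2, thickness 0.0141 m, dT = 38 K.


Fourier's law rearranged: k = Q * t / (A * dT)
  Numerator = 5392.5 * 0.0141 = 76.03425
  Denominator = 1.7 * 38 = 64.6
  k = 76.03425 / 64.6 = 1.177 W/mK

1.177 W/mK


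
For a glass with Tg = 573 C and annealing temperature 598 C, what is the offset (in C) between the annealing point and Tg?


Offset = T_anneal - Tg:
  offset = 598 - 573 = 25 C

25 C


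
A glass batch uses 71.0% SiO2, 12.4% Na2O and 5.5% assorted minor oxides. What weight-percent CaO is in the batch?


Pieces sum to 100%:
  CaO = 100 - (SiO2 + Na2O + others)
  CaO = 100 - (71.0 + 12.4 + 5.5) = 11.1%

11.1%


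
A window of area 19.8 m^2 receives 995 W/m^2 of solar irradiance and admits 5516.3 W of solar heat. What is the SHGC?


Rearrange Q = Area * SHGC * Irradiance:
  SHGC = Q / (Area * Irradiance)
  SHGC = 5516.3 / (19.8 * 995) = 0.28

0.28


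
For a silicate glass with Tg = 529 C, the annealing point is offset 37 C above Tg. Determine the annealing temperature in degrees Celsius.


The annealing temperature is Tg plus the offset:
  T_anneal = 529 + 37 = 566 C

566 C


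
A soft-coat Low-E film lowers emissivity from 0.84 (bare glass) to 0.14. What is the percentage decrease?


Percentage reduction = (1 - coated/uncoated) * 100
  Ratio = 0.14 / 0.84 = 0.1667
  Reduction = (1 - 0.1667) * 100 = 83.3%

83.3%


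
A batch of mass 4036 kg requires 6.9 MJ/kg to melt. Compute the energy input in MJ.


Total energy = mass * specific energy
  E = 4036 * 6.9 = 27848.4 MJ

27848.4 MJ


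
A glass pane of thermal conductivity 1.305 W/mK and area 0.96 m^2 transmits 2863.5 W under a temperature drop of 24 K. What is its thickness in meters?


Fourier's law: t = k * A * dT / Q
  t = 1.305 * 0.96 * 24 / 2863.5
  t = 30.0672 / 2863.5 = 0.0105 m

0.0105 m


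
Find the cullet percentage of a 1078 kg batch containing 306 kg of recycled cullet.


Cullet ratio = (cullet mass / total batch mass) * 100
  Ratio = 306 / 1078 * 100 = 28.39%

28.39%


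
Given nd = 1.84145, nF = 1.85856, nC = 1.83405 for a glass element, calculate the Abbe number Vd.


Abbe number formula: Vd = (nd - 1) / (nF - nC)
  nd - 1 = 1.84145 - 1 = 0.84145
  nF - nC = 1.85856 - 1.83405 = 0.02451
  Vd = 0.84145 / 0.02451 = 34.33

34.33


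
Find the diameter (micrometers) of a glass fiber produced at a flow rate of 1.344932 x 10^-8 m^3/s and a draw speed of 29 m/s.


Cross-sectional area from continuity:
  A = Q / v = 1.344932 x 10^-8 / 29 = 4.637697 x 10^-10 m^2
Diameter from circular cross-section:
  d = sqrt(4A / pi) * 10^6 (m -> um)
  d = sqrt(4 * 4.637697 x 10^-10 / pi) * 10^6 = 24.3 um

24.3 um


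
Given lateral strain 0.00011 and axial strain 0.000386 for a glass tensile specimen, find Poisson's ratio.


Poisson's ratio: nu = lateral strain / axial strain
  nu = 0.00011 / 0.000386 = 0.285

0.285


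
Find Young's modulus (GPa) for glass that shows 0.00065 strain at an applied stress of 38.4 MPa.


Young's modulus: E = stress / strain
  E = 38.4 MPa / 0.00065 = 59076.92 MPa
Convert to GPa: 59076.92 / 1000 = 59.08 GPa

59.08 GPa


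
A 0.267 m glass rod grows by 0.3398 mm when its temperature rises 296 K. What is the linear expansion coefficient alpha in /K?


Rearrange dL = alpha * L0 * dT for alpha:
  alpha = dL / (L0 * dT)
  alpha = (0.3398 / 1000) / (0.267 * 296) = 0.0000043 /K = 4.3 x 10^-6 /K

4.3 x 10^-6 /K


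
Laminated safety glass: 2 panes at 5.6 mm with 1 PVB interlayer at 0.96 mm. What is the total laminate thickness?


Total thickness = glass contribution + PVB contribution
  Glass: 2 * 5.6 = 11.2 mm
  PVB: 1 * 0.96 = 0.96 mm
  Total = 11.2 + 0.96 = 12.16 mm

12.16 mm


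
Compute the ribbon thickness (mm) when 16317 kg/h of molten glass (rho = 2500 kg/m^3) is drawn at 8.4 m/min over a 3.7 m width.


Ribbon cross-section from mass balance:
  Volume rate = throughput / density = 16317 / 2500 = 6.5268 m^3/h
  thickness = volume rate / (speed * 60 * width), i.e.
  thickness = throughput / (60 * speed * width * density) * 1000
  thickness = 16317 / (60 * 8.4 * 3.7 * 2500) * 1000 = 3.5 mm

3.5 mm


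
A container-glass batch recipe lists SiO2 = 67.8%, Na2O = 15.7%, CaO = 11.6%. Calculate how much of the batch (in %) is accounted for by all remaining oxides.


Sum the three major oxides:
  SiO2 + Na2O + CaO = 67.8 + 15.7 + 11.6 = 95.1%
Subtract from 100%:
  Others = 100 - 95.1 = 4.9%

4.9%


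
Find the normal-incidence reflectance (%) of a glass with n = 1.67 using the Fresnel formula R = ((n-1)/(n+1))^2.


Fresnel reflectance at normal incidence:
  R = ((n - 1)/(n + 1))^2
  (n - 1)/(n + 1) = (1.67 - 1)/(1.67 + 1) = 0.250936
  R = 0.250936^2 = 0.0629689
  R(%) = 0.0629689 * 100 = 6.297%

6.297%


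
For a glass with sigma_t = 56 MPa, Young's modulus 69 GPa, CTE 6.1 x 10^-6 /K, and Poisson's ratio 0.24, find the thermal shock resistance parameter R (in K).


Thermal shock resistance: R = sigma * (1 - nu) / (E * alpha)
  Numerator = 56 * (1 - 0.24) = 42.56
  Denominator = 69 * 1000 * (6.1 x 10^-6) = 0.4209
  R = 42.56 / 0.4209 = 101.1 K

101.1 K


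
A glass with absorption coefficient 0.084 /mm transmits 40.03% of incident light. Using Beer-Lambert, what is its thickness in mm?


Rearrange T = exp(-alpha * thickness):
  thickness = -ln(T) / alpha
  T = 40.03/100 = 0.4003
  ln(T) = -0.91554
  -ln(T) = 0.91554
  thickness = 0.91554 / 0.084 = 10.9 mm

10.9 mm


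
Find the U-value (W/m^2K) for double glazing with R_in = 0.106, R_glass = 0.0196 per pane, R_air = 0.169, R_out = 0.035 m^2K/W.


Total thermal resistance (series):
  R_total = R_in + R_glass + R_air + R_glass + R_out
  R_total = 0.106 + 0.0196 + 0.169 + 0.0196 + 0.035 = 0.3492 m^2K/W
U-value = 1 / R_total = 1 / 0.3492 = 2.864 W/m^2K

2.864 W/m^2K


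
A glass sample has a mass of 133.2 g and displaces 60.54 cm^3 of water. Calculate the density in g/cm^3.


Use the definition of density:
  rho = mass / volume
  rho = 133.2 / 60.54 = 2.2 g/cm^3

2.2 g/cm^3


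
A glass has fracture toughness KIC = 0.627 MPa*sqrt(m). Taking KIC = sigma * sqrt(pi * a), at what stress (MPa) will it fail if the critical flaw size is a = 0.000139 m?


Rearrange KIC = sigma * sqrt(pi * a):
  sigma = KIC / sqrt(pi * a)
  sqrt(pi * 0.000139) = 0.020897
  sigma = 0.627 / 0.020897 = 30.0 MPa

30.0 MPa


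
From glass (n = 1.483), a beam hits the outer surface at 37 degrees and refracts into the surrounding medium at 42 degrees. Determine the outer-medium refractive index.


Apply Snell's law: n1 * sin(theta1) = n2 * sin(theta2)
  n2 = n1 * sin(theta1) / sin(theta2)
  sin(37) = 0.601815
  sin(42) = 0.669131
  n2 = 1.483 * 0.601815 / 0.669131 = 1.3338

1.3338


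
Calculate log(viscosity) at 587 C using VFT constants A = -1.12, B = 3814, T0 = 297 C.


VFT equation: log(eta) = A + B / (T - T0)
  T - T0 = 587 - 297 = 290
  B / (T - T0) = 3814 / 290 = 13.152
  log(eta) = -1.12 + 13.152 = 12.032

12.032


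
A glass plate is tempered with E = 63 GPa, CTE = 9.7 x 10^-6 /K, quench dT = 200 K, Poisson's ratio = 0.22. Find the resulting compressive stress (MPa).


Tempering stress: sigma = E * alpha * dT / (1 - nu)
  E (MPa) = 63 * 1000 = 63000
  Numerator = 63000 * (9.7 x 10^-6) * 200 = 122.22
  Denominator = 1 - 0.22 = 0.78
  sigma = 122.22 / 0.78 = 156.7 MPa

156.7 MPa


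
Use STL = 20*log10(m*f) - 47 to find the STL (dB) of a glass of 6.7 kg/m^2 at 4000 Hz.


Mass law: STL = 20 * log10(m * f) - 47
  m * f = 6.7 * 4000 = 26800
  log10(26800) = 4.42813
  STL = 20 * 4.42813 - 47 = 88.5626 - 47 = 41.6 dB

41.6 dB


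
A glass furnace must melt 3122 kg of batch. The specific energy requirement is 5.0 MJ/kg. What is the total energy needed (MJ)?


Total energy = mass * specific energy
  E = 3122 * 5.0 = 15610 MJ

15610 MJ


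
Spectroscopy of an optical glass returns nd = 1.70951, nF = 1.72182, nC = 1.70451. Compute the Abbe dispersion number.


Abbe number formula: Vd = (nd - 1) / (nF - nC)
  nd - 1 = 1.70951 - 1 = 0.70951
  nF - nC = 1.72182 - 1.70451 = 0.01731
  Vd = 0.70951 / 0.01731 = 40.99

40.99


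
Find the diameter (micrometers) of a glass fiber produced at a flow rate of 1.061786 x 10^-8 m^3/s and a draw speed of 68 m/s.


Cross-sectional area from continuity:
  A = Q / v = 1.061786 x 10^-8 / 68 = 1.56145 x 10^-10 m^2
Diameter from circular cross-section:
  d = sqrt(4A / pi) * 10^6 (m -> um)
  d = sqrt(4 * 1.56145 x 10^-10 / pi) * 10^6 = 14.1 um

14.1 um


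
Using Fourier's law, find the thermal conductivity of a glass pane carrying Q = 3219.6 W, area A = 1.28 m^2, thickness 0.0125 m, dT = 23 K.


Fourier's law rearranged: k = Q * t / (A * dT)
  Numerator = 3219.6 * 0.0125 = 40.245
  Denominator = 1.28 * 23 = 29.44
  k = 40.245 / 29.44 = 1.367 W/mK

1.367 W/mK


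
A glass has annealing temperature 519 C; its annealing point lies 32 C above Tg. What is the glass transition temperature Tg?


Rearrange T_anneal = Tg + offset for Tg:
  Tg = T_anneal - offset = 519 - 32 = 487 C

487 C


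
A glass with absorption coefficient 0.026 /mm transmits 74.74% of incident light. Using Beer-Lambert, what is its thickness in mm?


Rearrange T = exp(-alpha * thickness):
  thickness = -ln(T) / alpha
  T = 74.74/100 = 0.7474
  ln(T) = -0.29115
  -ln(T) = 0.29115
  thickness = 0.29115 / 0.026 = 11.2 mm

11.2 mm


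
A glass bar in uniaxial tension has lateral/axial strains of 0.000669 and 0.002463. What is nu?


Poisson's ratio: nu = lateral strain / axial strain
  nu = 0.000669 / 0.002463 = 0.2716

0.2716


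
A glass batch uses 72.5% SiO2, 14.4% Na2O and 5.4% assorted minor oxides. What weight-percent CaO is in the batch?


Pieces sum to 100%:
  CaO = 100 - (SiO2 + Na2O + others)
  CaO = 100 - (72.5 + 14.4 + 5.4) = 7.7%

7.7%


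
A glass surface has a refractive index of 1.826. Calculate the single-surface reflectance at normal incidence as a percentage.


Fresnel reflectance at normal incidence:
  R = ((n - 1)/(n + 1))^2
  (n - 1)/(n + 1) = (1.826 - 1)/(1.826 + 1) = 0.292286
  R = 0.292286^2 = 0.0854311
  R(%) = 0.0854311 * 100 = 8.543%

8.543%


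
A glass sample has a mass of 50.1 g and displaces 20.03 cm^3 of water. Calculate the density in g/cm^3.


Use the definition of density:
  rho = mass / volume
  rho = 50.1 / 20.03 = 2.501 g/cm^3

2.501 g/cm^3


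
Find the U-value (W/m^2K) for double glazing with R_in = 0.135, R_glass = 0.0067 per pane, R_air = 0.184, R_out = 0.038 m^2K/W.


Total thermal resistance (series):
  R_total = R_in + R_glass + R_air + R_glass + R_out
  R_total = 0.135 + 0.0067 + 0.184 + 0.0067 + 0.038 = 0.3704 m^2K/W
U-value = 1 / R_total = 1 / 0.3704 = 2.7 W/m^2K

2.7 W/m^2K


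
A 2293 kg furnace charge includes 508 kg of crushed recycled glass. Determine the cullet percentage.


Cullet ratio = (cullet mass / total batch mass) * 100
  Ratio = 508 / 2293 * 100 = 22.15%

22.15%


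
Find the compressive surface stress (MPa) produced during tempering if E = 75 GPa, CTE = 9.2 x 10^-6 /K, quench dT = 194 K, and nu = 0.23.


Tempering stress: sigma = E * alpha * dT / (1 - nu)
  E (MPa) = 75 * 1000 = 75000
  Numerator = 75000 * (9.2 x 10^-6) * 194 = 133.86
  Denominator = 1 - 0.23 = 0.77
  sigma = 133.86 / 0.77 = 173.8 MPa

173.8 MPa


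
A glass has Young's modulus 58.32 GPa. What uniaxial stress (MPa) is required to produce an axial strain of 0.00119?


Rearrange E = sigma / epsilon:
  sigma = E * epsilon
  E (MPa) = 58.32 * 1000 = 58320
  sigma = 58320 * 0.00119 = 69.4 MPa

69.4 MPa


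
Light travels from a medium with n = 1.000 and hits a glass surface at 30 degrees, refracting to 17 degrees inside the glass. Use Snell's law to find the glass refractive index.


Apply Snell's law: n1 * sin(theta1) = n2 * sin(theta2)
  n2 = n1 * sin(theta1) / sin(theta2)
  sin(30) = 0.5
  sin(17) = 0.292372
  n2 = 1.000 * 0.5 / 0.292372 = 1.7102

1.7102


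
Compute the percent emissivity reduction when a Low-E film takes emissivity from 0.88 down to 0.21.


Percentage reduction = (1 - coated/uncoated) * 100
  Ratio = 0.21 / 0.88 = 0.2386
  Reduction = (1 - 0.2386) * 100 = 76.1%

76.1%


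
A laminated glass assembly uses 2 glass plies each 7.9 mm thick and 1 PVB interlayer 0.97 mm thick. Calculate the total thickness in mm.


Total thickness = glass contribution + PVB contribution
  Glass: 2 * 7.9 = 15.8 mm
  PVB: 1 * 0.97 = 0.97 mm
  Total = 15.8 + 0.97 = 16.77 mm

16.77 mm


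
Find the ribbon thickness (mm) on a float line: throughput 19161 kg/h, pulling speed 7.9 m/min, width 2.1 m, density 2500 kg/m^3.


Ribbon cross-section from mass balance:
  Volume rate = throughput / density = 19161 / 2500 = 7.6644 m^3/h
  thickness = volume rate / (speed * 60 * width), i.e.
  thickness = throughput / (60 * speed * width * density) * 1000
  thickness = 19161 / (60 * 7.9 * 2.1 * 2500) * 1000 = 7.7 mm

7.7 mm


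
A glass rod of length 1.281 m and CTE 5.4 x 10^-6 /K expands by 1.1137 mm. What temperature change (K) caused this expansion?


Rearrange dL = alpha * L0 * dT for dT:
  dT = dL / (alpha * L0)
  dL (m) = 1.1137 / 1000 = 0.0011137
  dT = 0.0011137 / ((5.4 x 10^-6) * 1.281) = 161.0 K

161.0 K


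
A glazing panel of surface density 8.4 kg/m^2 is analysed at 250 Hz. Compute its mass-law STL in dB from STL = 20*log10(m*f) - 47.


Mass law: STL = 20 * log10(m * f) - 47
  m * f = 8.4 * 250 = 2100
  log10(2100) = 3.32222
  STL = 20 * 3.32222 - 47 = 66.4444 - 47 = 19.4 dB

19.4 dB


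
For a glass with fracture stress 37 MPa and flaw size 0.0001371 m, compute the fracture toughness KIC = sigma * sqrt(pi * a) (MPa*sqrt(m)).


Fracture toughness: KIC = sigma * sqrt(pi * a)
  pi * a = pi * 0.0001371 = 0.000430712
  sqrt(pi * a) = 0.020754
  KIC = 37 * 0.020754 = 0.768 MPa*sqrt(m)

0.768 MPa*sqrt(m)


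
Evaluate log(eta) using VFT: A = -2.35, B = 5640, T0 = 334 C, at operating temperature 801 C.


VFT equation: log(eta) = A + B / (T - T0)
  T - T0 = 801 - 334 = 467
  B / (T - T0) = 5640 / 467 = 12.077
  log(eta) = -2.35 + 12.077 = 9.727

9.727


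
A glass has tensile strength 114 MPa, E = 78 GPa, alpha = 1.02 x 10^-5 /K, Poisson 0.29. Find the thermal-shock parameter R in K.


Thermal shock resistance: R = sigma * (1 - nu) / (E * alpha)
  Numerator = 114 * (1 - 0.29) = 80.94
  Denominator = 78 * 1000 * (1.02 x 10^-5) = 0.7956
  R = 80.94 / 0.7956 = 101.7 K

101.7 K


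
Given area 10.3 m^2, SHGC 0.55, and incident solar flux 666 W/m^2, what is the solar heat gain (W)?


Solar heat gain: Q = Area * SHGC * Irradiance
  Q = 10.3 * 0.55 * 666 = 3772.9 W

3772.9 W


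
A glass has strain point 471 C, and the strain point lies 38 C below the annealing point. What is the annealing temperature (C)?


T_anneal = T_strain + gap:
  T_anneal = 471 + 38 = 509 C

509 C


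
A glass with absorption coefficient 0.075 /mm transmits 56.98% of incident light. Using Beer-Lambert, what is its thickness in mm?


Rearrange T = exp(-alpha * thickness):
  thickness = -ln(T) / alpha
  T = 56.98/100 = 0.5698
  ln(T) = -0.56247
  -ln(T) = 0.56247
  thickness = 0.56247 / 0.075 = 7.5 mm

7.5 mm


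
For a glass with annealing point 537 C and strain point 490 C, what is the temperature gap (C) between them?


Gap = T_anneal - T_strain:
  gap = 537 - 490 = 47 C

47 C


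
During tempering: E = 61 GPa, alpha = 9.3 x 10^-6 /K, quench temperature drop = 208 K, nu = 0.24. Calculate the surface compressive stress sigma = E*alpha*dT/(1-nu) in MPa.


Tempering stress: sigma = E * alpha * dT / (1 - nu)
  E (MPa) = 61 * 1000 = 61000
  Numerator = 61000 * (9.3 x 10^-6) * 208 = 117.9984
  Denominator = 1 - 0.24 = 0.76
  sigma = 117.9984 / 0.76 = 155.3 MPa

155.3 MPa


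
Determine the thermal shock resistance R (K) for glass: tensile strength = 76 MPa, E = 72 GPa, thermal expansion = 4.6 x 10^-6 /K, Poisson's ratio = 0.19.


Thermal shock resistance: R = sigma * (1 - nu) / (E * alpha)
  Numerator = 76 * (1 - 0.19) = 61.56
  Denominator = 72 * 1000 * (4.6 x 10^-6) = 0.3312
  R = 61.56 / 0.3312 = 185.9 K

185.9 K


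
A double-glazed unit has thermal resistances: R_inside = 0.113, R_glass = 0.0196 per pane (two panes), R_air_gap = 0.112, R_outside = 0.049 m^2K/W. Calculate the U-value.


Total thermal resistance (series):
  R_total = R_in + R_glass + R_air + R_glass + R_out
  R_total = 0.113 + 0.0196 + 0.112 + 0.0196 + 0.049 = 0.3132 m^2K/W
U-value = 1 / R_total = 1 / 0.3132 = 3.193 W/m^2K

3.193 W/m^2K


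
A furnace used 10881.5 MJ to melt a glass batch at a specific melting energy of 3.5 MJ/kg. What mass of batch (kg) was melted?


Rearrange E = m * s for m:
  m = E / s
  m = 10881.5 / 3.5 = 3109.0 kg

3109.0 kg


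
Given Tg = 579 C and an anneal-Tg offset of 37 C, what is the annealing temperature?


The annealing temperature is Tg plus the offset:
  T_anneal = 579 + 37 = 616 C

616 C


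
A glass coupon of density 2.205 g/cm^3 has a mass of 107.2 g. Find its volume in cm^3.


Rearrange rho = m / V:
  V = m / rho
  V = 107.2 / 2.205 = 48.617 cm^3

48.617 cm^3


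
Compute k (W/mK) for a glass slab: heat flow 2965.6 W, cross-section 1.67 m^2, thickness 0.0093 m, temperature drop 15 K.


Fourier's law rearranged: k = Q * t / (A * dT)
  Numerator = 2965.6 * 0.0093 = 27.58008
  Denominator = 1.67 * 15 = 25.05
  k = 27.58008 / 25.05 = 1.101 W/mK

1.101 W/mK


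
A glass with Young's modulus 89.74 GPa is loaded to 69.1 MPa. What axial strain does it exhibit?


Rearrange E = sigma / epsilon:
  epsilon = sigma / E
  E (MPa) = 89.74 * 1000 = 89740
  epsilon = 69.1 / 89740 = 0.00077

0.00077


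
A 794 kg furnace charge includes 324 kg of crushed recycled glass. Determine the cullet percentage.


Cullet ratio = (cullet mass / total batch mass) * 100
  Ratio = 324 / 794 * 100 = 40.81%

40.81%


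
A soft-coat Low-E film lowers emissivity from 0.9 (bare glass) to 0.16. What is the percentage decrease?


Percentage reduction = (1 - coated/uncoated) * 100
  Ratio = 0.16 / 0.9 = 0.1778
  Reduction = (1 - 0.1778) * 100 = 82.2%

82.2%


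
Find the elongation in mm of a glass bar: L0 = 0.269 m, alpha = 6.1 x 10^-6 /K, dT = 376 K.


Thermal expansion formula: dL = alpha * L0 * dT
  dL = (6.1 x 10^-6) * 0.269 * 376 = 0.00061698 m
Convert to mm: 0.00061698 * 1000 = 0.617 mm

0.617 mm


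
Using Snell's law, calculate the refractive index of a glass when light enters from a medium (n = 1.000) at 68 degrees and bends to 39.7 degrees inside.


Apply Snell's law: n1 * sin(theta1) = n2 * sin(theta2)
  n2 = n1 * sin(theta1) / sin(theta2)
  sin(68) = 0.927184
  sin(39.7) = 0.638768
  n2 = 1.000 * 0.927184 / 0.638768 = 1.4515

1.4515


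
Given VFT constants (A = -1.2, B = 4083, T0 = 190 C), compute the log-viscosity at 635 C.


VFT equation: log(eta) = A + B / (T - T0)
  T - T0 = 635 - 190 = 445
  B / (T - T0) = 4083 / 445 = 9.175
  log(eta) = -1.2 + 9.175 = 7.975

7.975


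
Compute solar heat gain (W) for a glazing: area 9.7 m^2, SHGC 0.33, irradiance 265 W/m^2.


Solar heat gain: Q = Area * SHGC * Irradiance
  Q = 9.7 * 0.33 * 265 = 848.3 W

848.3 W


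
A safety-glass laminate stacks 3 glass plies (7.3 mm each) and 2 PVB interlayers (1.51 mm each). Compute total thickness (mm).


Total thickness = glass contribution + PVB contribution
  Glass: 3 * 7.3 = 21.9 mm
  PVB: 2 * 1.51 = 3.02 mm
  Total = 21.9 + 3.02 = 24.92 mm

24.92 mm


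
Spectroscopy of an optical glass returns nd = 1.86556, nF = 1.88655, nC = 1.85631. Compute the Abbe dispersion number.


Abbe number formula: Vd = (nd - 1) / (nF - nC)
  nd - 1 = 1.86556 - 1 = 0.86556
  nF - nC = 1.88655 - 1.85631 = 0.03024
  Vd = 0.86556 / 0.03024 = 28.62

28.62


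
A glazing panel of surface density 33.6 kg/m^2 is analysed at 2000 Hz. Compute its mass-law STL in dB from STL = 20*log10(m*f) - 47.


Mass law: STL = 20 * log10(m * f) - 47
  m * f = 33.6 * 2000 = 67200
  log10(67200) = 4.82737
  STL = 20 * 4.82737 - 47 = 96.5474 - 47 = 49.5 dB

49.5 dB


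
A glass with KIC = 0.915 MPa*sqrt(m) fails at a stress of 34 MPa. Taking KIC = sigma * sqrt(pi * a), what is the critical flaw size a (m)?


Rearrange KIC = sigma * sqrt(pi * a):
  sqrt(pi * a) = KIC / sigma
  sqrt(pi * a) = 0.915 / 34 = 0.026912
  a = (KIC / sigma)^2 / pi
  a = 0.026912^2 / pi = 0.0002305 m

0.0002305 m


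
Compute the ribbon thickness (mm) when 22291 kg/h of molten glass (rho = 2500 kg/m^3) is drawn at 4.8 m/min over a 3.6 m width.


Ribbon cross-section from mass balance:
  Volume rate = throughput / density = 22291 / 2500 = 8.9164 m^3/h
  thickness = volume rate / (speed * 60 * width), i.e.
  thickness = throughput / (60 * speed * width * density) * 1000
  thickness = 22291 / (60 * 4.8 * 3.6 * 2500) * 1000 = 8.6 mm

8.6 mm


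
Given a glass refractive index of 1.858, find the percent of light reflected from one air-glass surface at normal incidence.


Fresnel reflectance at normal incidence:
  R = ((n - 1)/(n + 1))^2
  (n - 1)/(n + 1) = (1.858 - 1)/(1.858 + 1) = 0.30021
  R = 0.30021^2 = 0.090126
  R(%) = 0.090126 * 100 = 9.013%

9.013%


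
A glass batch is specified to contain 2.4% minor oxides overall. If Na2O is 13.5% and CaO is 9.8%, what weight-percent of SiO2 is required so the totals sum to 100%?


Known pieces sum to 100%:
  SiO2 = 100 - (others + Na2O + CaO)
  SiO2 = 100 - (2.4 + 13.5 + 9.8) = 74.3%

74.3%


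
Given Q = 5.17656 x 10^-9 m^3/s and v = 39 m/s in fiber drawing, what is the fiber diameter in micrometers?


Cross-sectional area from continuity:
  A = Q / v = 5.17656 x 10^-9 / 39 = 1.327323 x 10^-10 m^2
Diameter from circular cross-section:
  d = sqrt(4A / pi) * 10^6 (m -> um)
  d = sqrt(4 * 1.327323 x 10^-10 / pi) * 10^6 = 13.0 um

13.0 um


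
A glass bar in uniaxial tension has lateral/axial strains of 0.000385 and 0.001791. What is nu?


Poisson's ratio: nu = lateral strain / axial strain
  nu = 0.000385 / 0.001791 = 0.215

0.215


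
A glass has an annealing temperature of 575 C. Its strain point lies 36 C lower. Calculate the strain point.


Strain point = annealing point - difference:
  T_strain = 575 - 36 = 539 C

539 C


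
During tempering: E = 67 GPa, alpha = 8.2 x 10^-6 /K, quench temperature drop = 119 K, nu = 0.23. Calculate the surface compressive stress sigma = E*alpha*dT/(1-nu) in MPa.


Tempering stress: sigma = E * alpha * dT / (1 - nu)
  E (MPa) = 67 * 1000 = 67000
  Numerator = 67000 * (8.2 x 10^-6) * 119 = 65.3786
  Denominator = 1 - 0.23 = 0.77
  sigma = 65.3786 / 0.77 = 84.9 MPa

84.9 MPa


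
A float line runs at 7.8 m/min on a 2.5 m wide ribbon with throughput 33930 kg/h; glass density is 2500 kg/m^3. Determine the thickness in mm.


Ribbon cross-section from mass balance:
  Volume rate = throughput / density = 33930 / 2500 = 13.572 m^3/h
  thickness = volume rate / (speed * 60 * width), i.e.
  thickness = throughput / (60 * speed * width * density) * 1000
  thickness = 33930 / (60 * 7.8 * 2.5 * 2500) * 1000 = 11.6 mm

11.6 mm


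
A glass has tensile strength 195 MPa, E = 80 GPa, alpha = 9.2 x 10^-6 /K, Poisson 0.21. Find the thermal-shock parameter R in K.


Thermal shock resistance: R = sigma * (1 - nu) / (E * alpha)
  Numerator = 195 * (1 - 0.21) = 154.05
  Denominator = 80 * 1000 * (9.2 x 10^-6) = 0.736
  R = 154.05 / 0.736 = 209.3 K

209.3 K


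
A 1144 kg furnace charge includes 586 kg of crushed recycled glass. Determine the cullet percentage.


Cullet ratio = (cullet mass / total batch mass) * 100
  Ratio = 586 / 1144 * 100 = 51.22%

51.22%


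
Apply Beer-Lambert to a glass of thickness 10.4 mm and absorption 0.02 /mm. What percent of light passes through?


Beer-Lambert law: T = exp(-alpha * thickness)
  exponent = -0.02 * 10.4 = -0.208
  T = exp(-0.208) = 0.8122
  Percentage = 0.8122 * 100 = 81.22%

81.22%


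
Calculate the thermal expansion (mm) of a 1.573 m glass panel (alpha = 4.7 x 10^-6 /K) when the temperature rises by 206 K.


Thermal expansion formula: dL = alpha * L0 * dT
  dL = (4.7 x 10^-6) * 1.573 * 206 = 0.00152298 m
Convert to mm: 0.00152298 * 1000 = 1.523 mm

1.523 mm


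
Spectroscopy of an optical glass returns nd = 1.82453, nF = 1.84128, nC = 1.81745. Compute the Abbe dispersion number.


Abbe number formula: Vd = (nd - 1) / (nF - nC)
  nd - 1 = 1.82453 - 1 = 0.82453
  nF - nC = 1.84128 - 1.81745 = 0.02383
  Vd = 0.82453 / 0.02383 = 34.6

34.6


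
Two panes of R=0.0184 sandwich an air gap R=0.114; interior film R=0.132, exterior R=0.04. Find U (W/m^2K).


Total thermal resistance (series):
  R_total = R_in + R_glass + R_air + R_glass + R_out
  R_total = 0.132 + 0.0184 + 0.114 + 0.0184 + 0.04 = 0.3228 m^2K/W
U-value = 1 / R_total = 1 / 0.3228 = 3.098 W/m^2K

3.098 W/m^2K


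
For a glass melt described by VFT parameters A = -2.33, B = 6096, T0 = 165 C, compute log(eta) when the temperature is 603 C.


VFT equation: log(eta) = A + B / (T - T0)
  T - T0 = 603 - 165 = 438
  B / (T - T0) = 6096 / 438 = 13.918
  log(eta) = -2.33 + 13.918 = 11.588

11.588


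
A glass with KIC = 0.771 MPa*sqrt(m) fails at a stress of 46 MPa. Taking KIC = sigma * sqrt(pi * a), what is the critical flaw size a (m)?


Rearrange KIC = sigma * sqrt(pi * a):
  sqrt(pi * a) = KIC / sigma
  sqrt(pi * a) = 0.771 / 46 = 0.016761
  a = (KIC / sigma)^2 / pi
  a = 0.016761^2 / pi = 0.0000894 m

0.0000894 m


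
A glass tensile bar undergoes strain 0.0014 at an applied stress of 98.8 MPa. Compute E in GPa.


Young's modulus: E = stress / strain
  E = 98.8 MPa / 0.0014 = 70571.43 MPa
Convert to GPa: 70571.43 / 1000 = 70.57 GPa

70.57 GPa


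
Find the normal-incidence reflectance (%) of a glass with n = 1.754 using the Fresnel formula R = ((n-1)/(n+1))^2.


Fresnel reflectance at normal incidence:
  R = ((n - 1)/(n + 1))^2
  (n - 1)/(n + 1) = (1.754 - 1)/(1.754 + 1) = 0.273784
  R = 0.273784^2 = 0.0749577
  R(%) = 0.0749577 * 100 = 7.496%

7.496%


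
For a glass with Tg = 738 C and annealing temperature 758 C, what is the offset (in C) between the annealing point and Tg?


Offset = T_anneal - Tg:
  offset = 758 - 738 = 20 C

20 C


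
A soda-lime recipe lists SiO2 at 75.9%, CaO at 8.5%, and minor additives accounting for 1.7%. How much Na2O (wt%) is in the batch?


Pieces sum to 100%:
  Na2O = 100 - (SiO2 + CaO + others)
  Na2O = 100 - (75.9 + 8.5 + 1.7) = 13.9%

13.9%


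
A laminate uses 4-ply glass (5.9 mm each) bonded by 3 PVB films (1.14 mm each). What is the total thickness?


Total thickness = glass contribution + PVB contribution
  Glass: 4 * 5.9 = 23.6 mm
  PVB: 3 * 1.14 = 3.42 mm
  Total = 23.6 + 3.42 = 27.02 mm

27.02 mm


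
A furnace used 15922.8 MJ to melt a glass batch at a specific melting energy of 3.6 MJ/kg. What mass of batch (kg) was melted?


Rearrange E = m * s for m:
  m = E / s
  m = 15922.8 / 3.6 = 4423.0 kg

4423.0 kg


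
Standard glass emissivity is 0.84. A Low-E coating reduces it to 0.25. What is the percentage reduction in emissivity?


Percentage reduction = (1 - coated/uncoated) * 100
  Ratio = 0.25 / 0.84 = 0.2976
  Reduction = (1 - 0.2976) * 100 = 70.2%

70.2%


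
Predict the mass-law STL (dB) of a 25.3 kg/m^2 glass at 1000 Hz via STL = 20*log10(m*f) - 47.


Mass law: STL = 20 * log10(m * f) - 47
  m * f = 25.3 * 1000 = 25300
  log10(25300) = 4.40312
  STL = 20 * 4.40312 - 47 = 88.0624 - 47 = 41.1 dB

41.1 dB


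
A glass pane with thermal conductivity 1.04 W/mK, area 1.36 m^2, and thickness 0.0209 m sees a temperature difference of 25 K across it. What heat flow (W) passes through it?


Fourier's law: Q = k * A * dT / t
  Q = 1.04 * 1.36 * 25 / 0.0209
  Q = 35.36 / 0.0209 = 1691.9 W

1691.9 W


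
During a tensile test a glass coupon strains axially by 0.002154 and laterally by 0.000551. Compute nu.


Poisson's ratio: nu = lateral strain / axial strain
  nu = 0.000551 / 0.002154 = 0.2558

0.2558


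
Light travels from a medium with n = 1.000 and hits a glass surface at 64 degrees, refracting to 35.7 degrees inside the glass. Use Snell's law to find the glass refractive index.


Apply Snell's law: n1 * sin(theta1) = n2 * sin(theta2)
  n2 = n1 * sin(theta1) / sin(theta2)
  sin(64) = 0.898794
  sin(35.7) = 0.583541
  n2 = 1.000 * 0.898794 / 0.583541 = 1.5402

1.5402


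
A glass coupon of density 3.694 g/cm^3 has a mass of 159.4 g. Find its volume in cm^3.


Rearrange rho = m / V:
  V = m / rho
  V = 159.4 / 3.694 = 43.151 cm^3

43.151 cm^3


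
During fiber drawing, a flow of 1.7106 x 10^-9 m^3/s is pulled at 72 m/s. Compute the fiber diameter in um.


Cross-sectional area from continuity:
  A = Q / v = 1.7106 x 10^-9 / 72 = 2.375833 x 10^-11 m^2
Diameter from circular cross-section:
  d = sqrt(4A / pi) * 10^6 (m -> um)
  d = sqrt(4 * 2.375833 x 10^-11 / pi) * 10^6 = 5.5 um

5.5 um


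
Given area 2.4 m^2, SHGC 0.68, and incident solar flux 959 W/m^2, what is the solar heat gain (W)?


Solar heat gain: Q = Area * SHGC * Irradiance
  Q = 2.4 * 0.68 * 959 = 1565.1 W

1565.1 W


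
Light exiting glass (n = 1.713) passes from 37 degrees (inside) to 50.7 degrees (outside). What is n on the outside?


Apply Snell's law: n1 * sin(theta1) = n2 * sin(theta2)
  n2 = n1 * sin(theta1) / sin(theta2)
  sin(37) = 0.601815
  sin(50.7) = 0.77384
  n2 = 1.713 * 0.601815 / 0.77384 = 1.3322

1.3322


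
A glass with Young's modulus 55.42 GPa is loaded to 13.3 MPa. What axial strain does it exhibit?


Rearrange E = sigma / epsilon:
  epsilon = sigma / E
  E (MPa) = 55.42 * 1000 = 55420
  epsilon = 13.3 / 55420 = 0.00024

0.00024
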